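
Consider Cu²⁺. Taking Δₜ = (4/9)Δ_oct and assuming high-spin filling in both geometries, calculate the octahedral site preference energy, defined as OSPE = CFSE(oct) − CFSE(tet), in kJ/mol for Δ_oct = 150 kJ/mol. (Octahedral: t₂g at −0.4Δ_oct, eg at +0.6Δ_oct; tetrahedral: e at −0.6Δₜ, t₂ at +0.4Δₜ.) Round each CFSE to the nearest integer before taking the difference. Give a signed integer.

Cu²⁺: group 11, so d-count = 11 − 2 = 9.
Octahedral high-spin t₂g⁶ eg³: CFSE = -0.6 × 150 = -90 kJ/mol.
Tetrahedral e⁴ t₂⁵ gives -0.4Δₜ = -0.4 × (4/9) × 150 = -27 kJ/mol.
OSPE = CFSE(oct) − CFSE(tet) = -90 − (-27) = -63 kJ/mol.

-63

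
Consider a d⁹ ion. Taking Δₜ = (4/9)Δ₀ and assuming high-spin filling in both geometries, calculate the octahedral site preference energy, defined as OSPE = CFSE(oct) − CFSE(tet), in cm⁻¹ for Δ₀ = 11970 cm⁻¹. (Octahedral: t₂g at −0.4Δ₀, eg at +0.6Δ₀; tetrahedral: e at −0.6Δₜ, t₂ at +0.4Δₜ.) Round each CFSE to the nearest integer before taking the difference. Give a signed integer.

-5054

Octahedral (high-spin): t₂g⁶ eg³, CFSE = 6(−0.4) + 3(+0.6) = -0.6Δ₀ = -0.6 × 11970 = -7182 cm⁻¹.
In a tetrahedral site the filling is e⁴ t₂⁵: CFSE(tet) = -0.4Δₜ = -0.4 × (4/9)(11970) = -2128 cm⁻¹.
OSPE = CFSE(oct) − CFSE(tet) = -7182 − (-2128) = -5054 cm⁻¹.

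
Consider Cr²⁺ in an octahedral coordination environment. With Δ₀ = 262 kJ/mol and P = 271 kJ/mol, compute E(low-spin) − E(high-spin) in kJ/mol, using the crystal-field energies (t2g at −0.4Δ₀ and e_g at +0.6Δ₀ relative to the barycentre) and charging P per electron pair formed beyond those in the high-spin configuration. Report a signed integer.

9

Cr is in group 6, so Cr²⁺ is d⁴ (6 − 2 = 4).
High-spin d⁴ fills as t2g^3 e_g^1 with CFSE 3(−0.4) + 1(+0.6) = -0.6Δ₀ = -157 kJ/mol.
For low-spin the configuration is t2g^4 e_g^0: orbital energy -1.6 × 262 = -419 kJ/mol, and 1 additional pair relative to high-spin adds 271 kJ/mol, giving -148 kJ/mol.
The difference is -148 − (-157) = 9 kJ/mol, so high-spin lies lower.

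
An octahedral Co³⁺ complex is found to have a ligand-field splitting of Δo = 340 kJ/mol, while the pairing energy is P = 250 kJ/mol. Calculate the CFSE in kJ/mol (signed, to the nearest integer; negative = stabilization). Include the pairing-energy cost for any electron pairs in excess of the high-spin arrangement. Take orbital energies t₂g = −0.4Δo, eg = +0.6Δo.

Co³⁺: group 9, so d-count = 9 − 3 = 6.
Since Δo = 340 kJ/mol > P = 250 kJ/mol, the complex adopts the low-spin configuration.
Configuration: t₂g⁶ eg⁰.
Orbital CFSE = -2.4Δo = -2.4 × 340 = -816 kJ/mol.
Excess pairs vs high-spin: 3 − 1 = 2; pairing cost = +500 kJ/mol.
Net CFSE = -816 + 500 = -316 kJ/mol.

-316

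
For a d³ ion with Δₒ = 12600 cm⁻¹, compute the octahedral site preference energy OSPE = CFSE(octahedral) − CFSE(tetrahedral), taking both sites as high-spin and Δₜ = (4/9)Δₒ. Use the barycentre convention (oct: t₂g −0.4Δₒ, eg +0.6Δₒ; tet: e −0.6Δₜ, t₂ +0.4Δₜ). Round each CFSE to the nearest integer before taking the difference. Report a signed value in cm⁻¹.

Octahedral (high-spin): t2g^3 e_g^0, CFSE = 3(−0.4) + 0(+0.6) = -1.2Δₒ = -1.2 × 12600 = -15120 cm⁻¹.
Tetrahedral: e^2 t2^1, CFSE = 2(−0.6) + 1(+0.4) = -0.8Δₜ = -0.8 × (4/9) × 12600 = -4480 cm⁻¹.
Subtracting, OSPE = -15120 − (-4480) = -10640 cm⁻¹.

-10640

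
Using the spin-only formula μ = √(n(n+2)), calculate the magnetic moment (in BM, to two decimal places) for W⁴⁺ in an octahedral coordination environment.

2.83 BM

W⁴⁺: group 6, so d-count = 6 − 4 = 2.
Configuration: t2g^2 e_g^0 → 2 unpaired electrons.
μ(spin-only) = √[2(2+2)] = √8 ≈ 2.83 BM.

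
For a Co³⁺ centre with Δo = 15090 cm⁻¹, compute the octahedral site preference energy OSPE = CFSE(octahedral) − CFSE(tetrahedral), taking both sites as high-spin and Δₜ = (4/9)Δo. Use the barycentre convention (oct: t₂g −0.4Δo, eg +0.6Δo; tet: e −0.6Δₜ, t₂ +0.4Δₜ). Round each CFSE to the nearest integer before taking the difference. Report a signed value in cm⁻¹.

-2012

Co³⁺: group 9, so d-count = 9 − 3 = 6.
Octahedral (high-spin): t₂g⁴ eg², CFSE = 4(−0.4) + 2(+0.6) = -0.4Δo = -0.4 × 15090 = -6036 cm⁻¹.
Tetrahedral e³ t₂³ gives -0.6Δₜ = -0.6 × (4/9) × 15090 = -4024 cm⁻¹.
Subtracting, OSPE = -6036 − (-4024) = -2012 cm⁻¹.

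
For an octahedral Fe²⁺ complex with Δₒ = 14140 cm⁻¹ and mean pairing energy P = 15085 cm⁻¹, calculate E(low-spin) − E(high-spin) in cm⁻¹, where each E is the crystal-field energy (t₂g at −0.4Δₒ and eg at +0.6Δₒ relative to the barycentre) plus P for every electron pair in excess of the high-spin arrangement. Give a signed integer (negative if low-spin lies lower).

1890

Group 8 minus oxidation state +2 gives a d⁶ configuration for Fe²⁺.
High-spin: t₂g⁴ eg², CFSE = -0.4Δₒ = -5656 cm⁻¹.
Low-spin t₂g⁶ eg⁰ gives -2.4Δₒ = -33936 cm⁻¹, but forming 2 extra pairs costs 2P = 30170 cm⁻¹, so E(LS) = -33936 + 30170 = -3766 cm⁻¹.
E(LS) − E(HS) = -3766 − (-5656) = 1890 cm⁻¹.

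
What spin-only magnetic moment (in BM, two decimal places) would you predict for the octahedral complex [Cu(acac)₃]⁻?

1.73 BM

Each acac⁻ contributes -1; 3 × (-1) = -3. With overall charge -1, Cu is in the +2 oxidation state.
Group 11 minus oxidation state +2 gives a d⁹ configuration for Cu²⁺.
Configuration: t₂g⁶ eg³ → 1 unpaired electron.
μ(spin-only) = √[1(1+2)] = √3 ≈ 1.73 BM.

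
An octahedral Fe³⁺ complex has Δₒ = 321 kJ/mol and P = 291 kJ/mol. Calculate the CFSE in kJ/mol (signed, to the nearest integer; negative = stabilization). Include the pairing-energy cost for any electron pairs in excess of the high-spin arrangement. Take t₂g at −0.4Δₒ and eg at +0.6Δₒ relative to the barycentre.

-60

Fe is in group 8, so Fe³⁺ is d⁵ (8 − 3 = 5).
With Δₒ > P the complex is low-spin.
Configuration: t₂g⁵ eg⁰.
Orbital CFSE = -2.0Δₒ = -2.0 × 321 = -642 kJ/mol.
Excess pairs vs high-spin: 2 − 0 = 2; pairing cost = +582 kJ/mol.
Net CFSE = -642 + 582 = -60 kJ/mol.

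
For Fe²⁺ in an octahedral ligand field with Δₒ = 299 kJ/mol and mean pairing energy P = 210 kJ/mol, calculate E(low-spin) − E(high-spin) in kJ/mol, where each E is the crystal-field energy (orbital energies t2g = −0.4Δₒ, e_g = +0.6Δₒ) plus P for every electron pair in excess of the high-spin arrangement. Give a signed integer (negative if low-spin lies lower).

-178

Fe is in group 8, so Fe²⁺ is d⁶ (8 − 2 = 6).
High-spin: t2g^4 e_g^2, CFSE = -0.4Δₒ = -120 kJ/mol.
Low-spin: t2g^6 e_g^0, orbital CFSE = -2.4Δₒ = -718 kJ/mol; plus 2 excess pairs × P = +420 kJ/mol; total -298 kJ/mol.
The difference is -298 − (-120) = -178 kJ/mol, so low-spin lies lower.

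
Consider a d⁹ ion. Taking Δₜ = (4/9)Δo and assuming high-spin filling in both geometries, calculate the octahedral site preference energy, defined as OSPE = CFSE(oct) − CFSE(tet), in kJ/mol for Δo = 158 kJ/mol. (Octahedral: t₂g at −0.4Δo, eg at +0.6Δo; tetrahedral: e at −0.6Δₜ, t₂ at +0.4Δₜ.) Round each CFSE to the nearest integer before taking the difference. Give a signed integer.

Octahedral high-spin t₂g⁶ eg³: CFSE = -0.6 × 158 = -95 kJ/mol.
Tetrahedral e⁴ t₂⁵ gives -0.4Δₜ = -0.4 × (4/9) × 158 = -28 kJ/mol.
Subtracting, OSPE = -95 − (-28) = -67 kJ/mol.

-67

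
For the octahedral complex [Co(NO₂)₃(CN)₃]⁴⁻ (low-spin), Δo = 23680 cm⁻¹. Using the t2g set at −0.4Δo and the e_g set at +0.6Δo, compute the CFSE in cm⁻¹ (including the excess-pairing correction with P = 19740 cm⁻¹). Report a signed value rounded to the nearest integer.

-22884

Ligand charges: 3×(-1) from NO₂⁻ and 3×(-1) from CN⁻ sum to -6; with overall charge -4, Co is +2.
Co sits in group 9; removing 2 electrons leaves Co²⁺ with 9 − 2 = 7 d electrons.
Configuration: t2g^6 e_g^1.
The orbital stabilization is -1.8Δo = -1.8 × 23680 = -42624 cm⁻¹.
Relative to high-spin t2g^5 e_g^2 (2 paired), the low-spin configuration has 1 additional pair, contributing +1 × 19740 = +19740 cm⁻¹.
Net CFSE = -42624 + 19740 = -22884 cm⁻¹.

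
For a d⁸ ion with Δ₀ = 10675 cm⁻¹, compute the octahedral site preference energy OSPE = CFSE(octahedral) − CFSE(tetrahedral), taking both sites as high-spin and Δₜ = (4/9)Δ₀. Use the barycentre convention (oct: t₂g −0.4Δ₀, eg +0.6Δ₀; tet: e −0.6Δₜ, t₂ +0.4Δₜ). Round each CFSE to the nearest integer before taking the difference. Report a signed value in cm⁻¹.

Octahedral high-spin t₂g⁶ eg²: CFSE = -1.2 × 10675 = -12810 cm⁻¹.
Tetrahedral: e⁴ t₂⁴, CFSE = 4(−0.6) + 4(+0.4) = -0.8Δₜ = -0.8 × (4/9) × 10675 = -3796 cm⁻¹.
Subtracting, OSPE = -12810 − (-3796) = -9014 cm⁻¹.

-9014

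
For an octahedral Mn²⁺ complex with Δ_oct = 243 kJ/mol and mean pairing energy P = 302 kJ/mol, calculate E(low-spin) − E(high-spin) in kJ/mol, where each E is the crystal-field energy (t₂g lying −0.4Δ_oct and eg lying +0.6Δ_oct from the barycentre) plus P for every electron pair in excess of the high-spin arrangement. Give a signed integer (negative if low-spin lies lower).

Mn is in group 7, so Mn²⁺ is d⁵ (7 − 2 = 5).
High-spin d⁵ fills as t₂g³ eg² with CFSE 3(−0.4) + 2(+0.6) = 0.0Δ_oct = 0 kJ/mol.
Low-spin: t₂g⁵ eg⁰, orbital CFSE = -2.0Δ_oct = -486 kJ/mol; plus 2 excess pairs × P = +604 kJ/mol; total 118 kJ/mol.
The difference is 118 − (0) = 118 kJ/mol, so high-spin lies lower.

118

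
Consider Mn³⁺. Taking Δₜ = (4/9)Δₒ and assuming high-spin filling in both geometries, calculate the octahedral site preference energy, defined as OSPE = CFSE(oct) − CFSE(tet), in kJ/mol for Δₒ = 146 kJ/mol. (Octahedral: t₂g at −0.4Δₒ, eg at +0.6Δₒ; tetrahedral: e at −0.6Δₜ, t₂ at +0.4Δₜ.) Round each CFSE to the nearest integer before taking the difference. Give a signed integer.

Mn is in group 7, so Mn³⁺ is d⁴ (7 − 3 = 4).
Octahedral high-spin t2g^3 e_g^1: CFSE = -0.6 × 146 = -88 kJ/mol.
Tetrahedral: e^2 t2^2, CFSE = 2(−0.6) + 2(+0.4) = -0.4Δₜ = -0.4 × (4/9) × 146 = -26 kJ/mol.
OSPE = -88 − (-26) = -62 kJ/mol.

-62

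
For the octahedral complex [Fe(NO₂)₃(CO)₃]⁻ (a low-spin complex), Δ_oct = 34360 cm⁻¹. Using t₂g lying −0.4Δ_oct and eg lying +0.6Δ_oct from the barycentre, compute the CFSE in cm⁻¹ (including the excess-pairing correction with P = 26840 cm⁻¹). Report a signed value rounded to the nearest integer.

Ligand charges: 3×(-1) from NO₂⁻ and 3×(+0) from CO sum to -3; with overall charge -1, Fe is +2.
Fe sits in group 8; removing 2 electrons leaves Fe²⁺ with 8 − 2 = 6 d electrons.
Configuration: t₂g⁶ eg⁰.
Orbital CFSE = 6(-0.4) + 0(0.6) = -2.4Δ_oct = -2.4 × 34360 = -82464 cm⁻¹.
Relative to high-spin t₂g⁴ eg² (1 paired), the low-spin configuration has 2 additional pairs, contributing +2 × 26840 = +53680 cm⁻¹.
Net CFSE = -82464 + 53680 = -28784 cm⁻¹.

-28784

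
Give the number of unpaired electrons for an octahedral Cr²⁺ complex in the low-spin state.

2

Cr²⁺: group 6, so d-count = 6 − 2 = 4.
Configuration: t₂g⁴ eg⁰, giving 2 unpaired electrons.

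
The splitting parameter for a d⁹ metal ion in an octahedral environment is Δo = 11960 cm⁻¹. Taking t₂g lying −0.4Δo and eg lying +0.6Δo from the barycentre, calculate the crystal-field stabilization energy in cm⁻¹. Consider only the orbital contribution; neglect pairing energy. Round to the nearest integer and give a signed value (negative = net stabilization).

-7176

For octahedral d⁹ the high- and low-spin configurations coincide.
Configuration: t₂g⁶ eg³.
The orbital stabilization is -0.6Δo = -0.6 × 11960 = -7176 cm⁻¹.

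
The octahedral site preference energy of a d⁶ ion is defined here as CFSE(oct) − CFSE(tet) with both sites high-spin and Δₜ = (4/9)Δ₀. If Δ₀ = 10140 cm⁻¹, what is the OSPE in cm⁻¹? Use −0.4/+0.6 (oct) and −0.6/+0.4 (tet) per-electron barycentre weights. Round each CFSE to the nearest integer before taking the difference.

Octahedral high-spin t2g^4 e_g^2: CFSE = -0.4 × 10140 = -4056 cm⁻¹.
Tetrahedral e^3 t2^3 gives -0.6Δₜ = -0.6 × (4/9) × 10140 = -2704 cm⁻¹.
OSPE = CFSE(oct) − CFSE(tet) = -4056 − (-2704) = -1352 cm⁻¹.

-1352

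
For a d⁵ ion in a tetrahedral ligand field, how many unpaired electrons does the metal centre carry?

5

Tetrahedral fields are weak (Δₜ ≈ 4/9 Δₒ), so electrons fill high-spin.
Configuration: e^2 t2^3, giving 5 unpaired electrons.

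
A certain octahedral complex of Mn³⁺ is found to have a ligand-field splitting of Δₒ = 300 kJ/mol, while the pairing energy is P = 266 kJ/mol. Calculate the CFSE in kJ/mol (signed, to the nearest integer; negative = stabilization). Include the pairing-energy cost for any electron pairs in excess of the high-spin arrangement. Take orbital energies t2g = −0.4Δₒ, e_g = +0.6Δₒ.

-214

Mn³⁺: group 7, so d-count = 7 − 3 = 4.
With Δₒ > P the complex is low-spin.
That gives t2g^4 e_g^0.
Orbital CFSE = -1.6Δₒ = -1.6 × 300 = -480 kJ/mol.
Excess pairs vs high-spin: 1 − 0 = 1; pairing cost = +266 kJ/mol.
Net CFSE = -480 + 266 = -214 kJ/mol.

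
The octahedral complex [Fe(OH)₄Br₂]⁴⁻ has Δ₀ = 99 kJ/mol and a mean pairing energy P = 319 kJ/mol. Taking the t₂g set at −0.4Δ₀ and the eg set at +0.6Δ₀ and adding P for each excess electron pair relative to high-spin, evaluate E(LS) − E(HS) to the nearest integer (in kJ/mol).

440

Ligand charges: 4×(-1) from OH⁻ and 2×(-1) from Br⁻ sum to -6; with overall charge -4, Fe is +2.
Fe sits in group 8; removing 2 electrons leaves Fe²⁺ with 8 − 2 = 6 d electrons.
High-spin: t₂g⁴ eg², CFSE = -0.4Δ₀ = -40 kJ/mol.
Low-spin: t₂g⁶ eg⁰, orbital CFSE = -2.4Δ₀ = -238 kJ/mol; plus 2 excess pairs × P = +638 kJ/mol; total 400 kJ/mol.
E(LS) − E(HS) = 400 − (-40) = 440 kJ/mol.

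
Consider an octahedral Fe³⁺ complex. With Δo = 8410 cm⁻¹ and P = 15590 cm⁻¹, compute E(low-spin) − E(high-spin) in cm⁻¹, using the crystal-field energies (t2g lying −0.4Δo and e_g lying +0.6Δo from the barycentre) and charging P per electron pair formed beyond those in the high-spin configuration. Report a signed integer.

14360

Fe is in group 8, so Fe³⁺ is d⁵ (8 − 3 = 5).
High-spin d⁵ fills as t2g^3 e_g^2 with CFSE 3(−0.4) + 2(+0.6) = 0.0Δo = 0 cm⁻¹.
Low-spin t2g^5 e_g^0 gives -2.0Δo = -16820 cm⁻¹, but forming 2 extra pairs costs 2P = 31180 cm⁻¹, so E(LS) = -16820 + 31180 = 14360 cm⁻¹.
E(LS) − E(HS) = 14360 − (0) = 14360 cm⁻¹.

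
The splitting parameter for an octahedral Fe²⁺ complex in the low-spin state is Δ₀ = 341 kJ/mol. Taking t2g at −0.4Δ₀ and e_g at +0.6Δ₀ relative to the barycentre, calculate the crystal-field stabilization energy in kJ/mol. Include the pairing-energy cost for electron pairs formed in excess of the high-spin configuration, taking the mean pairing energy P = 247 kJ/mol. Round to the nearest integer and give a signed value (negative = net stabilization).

-324

Fe sits in group 8; removing 2 electrons leaves Fe²⁺ with 8 − 2 = 6 d electrons.
Electron filling gives t2g^6 e_g^0.
CFSE(orbital) = 6×(-0.4Δ₀) + 0×(0.6Δ₀) = -2.4Δ₀; with Δ₀ = 341 kJ/mol that is -818 kJ/mol.
Pairing penalty: 3 pairs vs 1 in the high-spin reference → 2 extra × P = 494 kJ/mol.
Combining: -818 + 494 = -324 kJ/mol.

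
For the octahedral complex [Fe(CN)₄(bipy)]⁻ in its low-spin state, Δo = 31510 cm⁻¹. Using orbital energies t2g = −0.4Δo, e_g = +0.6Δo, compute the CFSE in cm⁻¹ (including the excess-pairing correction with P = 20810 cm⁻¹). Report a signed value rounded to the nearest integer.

-21400

Ligand charges: 4×(-1) from CN⁻ and 1×(+0) from bipy sum to -4; with overall charge -1, Fe is +3.
Fe is in group 8, so Fe³⁺ is d⁵ (8 − 3 = 5).
Electron filling gives t2g^5 e_g^0.
CFSE(orbital) = 5×(-0.4Δo) + 0×(0.6Δo) = -2.0Δo; with Δo = 31510 cm⁻¹ that is -63020 cm⁻¹.
Relative to high-spin t2g^3 e_g^2 (0 paired), the low-spin configuration has 2 additional pairs, contributing +2 × 20810 = +41620 cm⁻¹.
Net CFSE = -63020 + 41620 = -21400 cm⁻¹.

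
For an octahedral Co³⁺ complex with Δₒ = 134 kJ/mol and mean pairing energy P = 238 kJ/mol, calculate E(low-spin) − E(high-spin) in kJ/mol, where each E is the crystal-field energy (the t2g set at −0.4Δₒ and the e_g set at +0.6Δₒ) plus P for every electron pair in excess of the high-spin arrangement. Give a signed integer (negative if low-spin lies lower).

Co³⁺: group 9, so d-count = 9 − 3 = 6.
High-spin d⁶ fills as t2g^4 e_g^2 with CFSE 4(−0.4) + 2(+0.6) = -0.4Δₒ = -54 kJ/mol.
For low-spin the configuration is t2g^6 e_g^0: orbital energy -2.4 × 134 = -322 kJ/mol, and 2 additional pairs relative to high-spin add 476 kJ/mol, giving 154 kJ/mol.
Thus E(LS) − E(HS) = 208 kJ/mol.

208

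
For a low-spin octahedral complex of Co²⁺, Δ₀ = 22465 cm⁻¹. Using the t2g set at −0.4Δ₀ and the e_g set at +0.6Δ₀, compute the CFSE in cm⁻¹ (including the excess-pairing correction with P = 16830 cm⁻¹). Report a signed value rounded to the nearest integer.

-23607

Co²⁺: group 9, so d-count = 9 − 2 = 7.
Configuration: t2g^6 e_g^1.
Orbital CFSE = 6(-0.4) + 1(0.6) = -1.8Δ₀ = -1.8 × 22465 = -40437 cm⁻¹.
Relative to high-spin t2g^5 e_g^2 (2 paired), the low-spin configuration has 1 additional pair, contributing +1 × 16830 = +16830 cm⁻¹.
Overall CFSE = -40437 + 16830 = -23607 cm⁻¹.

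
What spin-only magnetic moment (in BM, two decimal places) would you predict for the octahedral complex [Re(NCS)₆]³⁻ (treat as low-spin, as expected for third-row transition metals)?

2.83 BM

Each NCS⁻ contributes -1; 6 × (-1) = -6. With overall charge -3, Re is in the +3 oxidation state.
Re³⁺: group 7, so d-count = 7 − 3 = 4.
Configuration: t₂g⁴ eg⁰ → 2 unpaired electrons.
μ(spin-only) = √[2(2+2)] = √8 ≈ 2.83 BM.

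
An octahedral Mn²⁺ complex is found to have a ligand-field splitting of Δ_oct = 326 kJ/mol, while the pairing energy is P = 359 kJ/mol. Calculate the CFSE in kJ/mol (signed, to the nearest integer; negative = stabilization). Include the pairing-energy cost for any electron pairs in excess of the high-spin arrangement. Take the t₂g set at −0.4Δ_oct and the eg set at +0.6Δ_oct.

Group 7 minus oxidation state +2 gives a d⁵ configuration for Mn²⁺.
Here Δ_oct < P (326 < 359), so the high-spin state is favoured.
Configuration: t₂g³ eg².
Orbital CFSE = 0.0Δ_oct = 0.0 × 326 = 0 kJ/mol.
High-spin has no excess pairs, so no pairing correction applies.

0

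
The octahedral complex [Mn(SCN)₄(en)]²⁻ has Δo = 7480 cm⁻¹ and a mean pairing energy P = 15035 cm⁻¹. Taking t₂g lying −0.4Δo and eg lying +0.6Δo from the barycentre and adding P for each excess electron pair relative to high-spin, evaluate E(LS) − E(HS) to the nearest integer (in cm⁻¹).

Ligand charges: 4×(-1) from SCN⁻ and 1×(+0) from en sum to -4; with overall charge -2, Mn is +2.
Mn is in group 7, so Mn²⁺ is d⁵ (7 − 2 = 5).
High-spin: t₂g³ eg², CFSE = 0.0Δo = 0 cm⁻¹.
Low-spin t₂g⁵ eg⁰ gives -2.0Δo = -14960 cm⁻¹, but forming 2 extra pairs costs 2P = 30070 cm⁻¹, so E(LS) = -14960 + 30070 = 15110 cm⁻¹.
Thus E(LS) − E(HS) = 15110 cm⁻¹.

15110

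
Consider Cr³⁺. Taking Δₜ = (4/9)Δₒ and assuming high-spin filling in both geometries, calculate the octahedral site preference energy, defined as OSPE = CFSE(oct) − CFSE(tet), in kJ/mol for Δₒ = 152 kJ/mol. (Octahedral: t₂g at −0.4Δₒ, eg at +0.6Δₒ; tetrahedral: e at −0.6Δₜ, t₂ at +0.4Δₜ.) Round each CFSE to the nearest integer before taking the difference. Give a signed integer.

Group 6 minus oxidation state +3 gives a d³ configuration for Cr³⁺.
In an octahedral site d³ (HS) is t₂g³ eg⁰, giving CFSE(oct) = -1.2Δₒ = -182 kJ/mol.
Tetrahedral: e² t₂¹, CFSE = 2(−0.6) + 1(+0.4) = -0.8Δₜ = -0.8 × (4/9) × 152 = -54 kJ/mol.
OSPE = CFSE(oct) − CFSE(tet) = -182 − (-54) = -128 kJ/mol.

-128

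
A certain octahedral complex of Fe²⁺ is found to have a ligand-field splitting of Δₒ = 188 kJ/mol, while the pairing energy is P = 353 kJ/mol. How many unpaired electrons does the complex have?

4

Fe is in group 8, so Fe²⁺ is d⁶ (8 − 2 = 6).
Here Δₒ < P (188 < 353), so the high-spin state is favoured.
That gives t₂g⁴ eg².
Unpaired electrons: 4.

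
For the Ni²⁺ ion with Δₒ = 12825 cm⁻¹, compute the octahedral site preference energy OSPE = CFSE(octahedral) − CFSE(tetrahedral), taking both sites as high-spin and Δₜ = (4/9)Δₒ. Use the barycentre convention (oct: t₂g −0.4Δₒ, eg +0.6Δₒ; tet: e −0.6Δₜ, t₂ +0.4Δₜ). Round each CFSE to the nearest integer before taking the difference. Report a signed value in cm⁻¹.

Ni²⁺: group 10, so d-count = 10 − 2 = 8.
Octahedral high-spin t₂g⁶ eg²: CFSE = -1.2 × 12825 = -15390 cm⁻¹.
Tetrahedral: e⁴ t₂⁴, CFSE = 4(−0.6) + 4(+0.4) = -0.8Δₜ = -0.8 × (4/9) × 12825 = -4560 cm⁻¹.
OSPE = CFSE(oct) − CFSE(tet) = -15390 − (-4560) = -10830 cm⁻¹.

-10830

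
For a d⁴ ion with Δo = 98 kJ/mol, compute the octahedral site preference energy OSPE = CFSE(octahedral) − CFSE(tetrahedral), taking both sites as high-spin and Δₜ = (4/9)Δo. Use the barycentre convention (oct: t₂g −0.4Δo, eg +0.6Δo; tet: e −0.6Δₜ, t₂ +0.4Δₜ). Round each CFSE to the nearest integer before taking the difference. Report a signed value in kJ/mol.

-42

In an octahedral site d⁴ (HS) is t₂g³ eg¹, giving CFSE(oct) = -0.6Δo = -59 kJ/mol.
Tetrahedral e² t₂² gives -0.4Δₜ = -0.4 × (4/9) × 98 = -17 kJ/mol.
Subtracting, OSPE = -59 − (-17) = -42 kJ/mol.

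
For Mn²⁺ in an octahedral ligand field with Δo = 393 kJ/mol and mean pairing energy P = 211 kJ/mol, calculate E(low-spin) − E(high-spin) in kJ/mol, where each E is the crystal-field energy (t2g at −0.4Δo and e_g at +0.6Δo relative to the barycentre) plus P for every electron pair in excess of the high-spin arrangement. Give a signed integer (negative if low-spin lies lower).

Mn is in group 7, so Mn²⁺ is d⁵ (7 − 2 = 5).
In the high-spin limit (t2g^3 e_g^2) the orbital term is 0.0Δo = 0 kJ/mol, with no excess pairing.
Low-spin t2g^5 e_g^0 gives -2.0Δo = -786 kJ/mol, but forming 2 extra pairs costs 2P = 422 kJ/mol, so E(LS) = -786 + 422 = -364 kJ/mol.
Thus E(LS) − E(HS) = -364 kJ/mol.

-364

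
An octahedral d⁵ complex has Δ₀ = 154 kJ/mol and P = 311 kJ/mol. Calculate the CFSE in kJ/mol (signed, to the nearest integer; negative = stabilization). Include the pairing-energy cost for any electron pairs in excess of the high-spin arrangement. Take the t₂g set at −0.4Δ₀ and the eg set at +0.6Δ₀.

Since Δ₀ = 154 kJ/mol < P = 311 kJ/mol, the complex adopts the high-spin configuration.
Configuration: t₂g³ eg².
Orbital CFSE = 0.0Δ₀ = 0.0 × 154 = 0 kJ/mol.
High-spin has no excess pairs, so no pairing correction applies.

0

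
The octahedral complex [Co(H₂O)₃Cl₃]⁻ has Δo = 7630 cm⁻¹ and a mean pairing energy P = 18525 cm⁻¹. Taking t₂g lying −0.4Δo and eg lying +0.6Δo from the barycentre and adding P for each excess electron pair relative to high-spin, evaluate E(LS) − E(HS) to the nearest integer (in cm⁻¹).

Ligand charges: 3×(+0) from H₂O and 3×(-1) from Cl⁻ sum to -3; with overall charge -1, Co is +2.
Co is in group 9, so Co²⁺ is d⁷ (9 − 2 = 7).
High-spin d⁷ fills as t₂g⁵ eg² with CFSE 5(−0.4) + 2(+0.6) = -0.8Δo = -6104 cm⁻¹.
For low-spin the configuration is t₂g⁶ eg¹: orbital energy -1.8 × 7630 = -13734 cm⁻¹, and 1 additional pair relative to high-spin adds 18525 cm⁻¹, giving 4791 cm⁻¹.
E(LS) − E(HS) = 4791 − (-6104) = 10895 cm⁻¹.

10895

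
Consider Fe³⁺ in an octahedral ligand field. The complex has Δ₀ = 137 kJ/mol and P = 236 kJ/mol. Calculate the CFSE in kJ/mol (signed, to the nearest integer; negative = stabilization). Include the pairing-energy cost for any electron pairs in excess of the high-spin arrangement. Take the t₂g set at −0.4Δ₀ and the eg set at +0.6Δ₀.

0

Fe is in group 8, so Fe³⁺ is d⁵ (8 − 3 = 5).
Here Δ₀ < P (137 < 236), so the high-spin state is favoured.
That gives t₂g³ eg².
Orbital CFSE = 0.0Δ₀ = 0.0 × 137 = 0 kJ/mol.
High-spin has no excess pairs, so no pairing correction applies.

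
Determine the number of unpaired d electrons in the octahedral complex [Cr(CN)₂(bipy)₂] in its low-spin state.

Ligand charges: 2×(-1) from CN⁻ and 2×(+0) from bipy sum to -2; with overall charge +0, Cr is +2.
Cr sits in group 6; removing 2 electrons leaves Cr²⁺ with 6 − 2 = 4 d electrons.
Configuration: t₂g⁴ eg⁰, giving 2 unpaired electrons.

2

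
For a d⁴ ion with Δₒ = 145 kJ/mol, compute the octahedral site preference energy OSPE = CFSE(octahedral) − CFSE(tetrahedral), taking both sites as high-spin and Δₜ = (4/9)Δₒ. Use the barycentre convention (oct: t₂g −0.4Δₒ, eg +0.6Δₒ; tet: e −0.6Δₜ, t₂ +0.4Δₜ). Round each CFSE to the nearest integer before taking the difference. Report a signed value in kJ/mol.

-61

Octahedral high-spin t₂g³ eg¹: CFSE = -0.6 × 145 = -87 kJ/mol.
In a tetrahedral site the filling is e² t₂²: CFSE(tet) = -0.4Δₜ = -0.4 × (4/9)(145) = -26 kJ/mol.
OSPE = CFSE(oct) − CFSE(tet) = -87 − (-26) = -61 kJ/mol.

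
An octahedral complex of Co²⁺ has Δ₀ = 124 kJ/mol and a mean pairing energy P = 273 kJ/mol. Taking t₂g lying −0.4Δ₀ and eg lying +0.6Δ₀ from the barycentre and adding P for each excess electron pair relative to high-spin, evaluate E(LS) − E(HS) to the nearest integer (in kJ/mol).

149

Group 9 minus oxidation state +2 gives a d⁷ configuration for Co²⁺.
High-spin d⁷ fills as t₂g⁵ eg² with CFSE 5(−0.4) + 2(+0.6) = -0.8Δ₀ = -99 kJ/mol.
Low-spin: t₂g⁶ eg¹, orbital CFSE = -1.8Δ₀ = -223 kJ/mol; plus 1 excess pair × P = +273 kJ/mol; total 50 kJ/mol.
The difference is 50 − (-99) = 149 kJ/mol, so high-spin lies lower.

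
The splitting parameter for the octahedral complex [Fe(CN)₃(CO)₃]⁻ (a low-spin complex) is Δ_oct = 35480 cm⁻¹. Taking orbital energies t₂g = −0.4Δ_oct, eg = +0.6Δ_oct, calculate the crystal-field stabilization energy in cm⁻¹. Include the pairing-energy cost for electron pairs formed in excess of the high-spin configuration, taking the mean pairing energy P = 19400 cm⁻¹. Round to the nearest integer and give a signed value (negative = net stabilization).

-46352

Ligand charges: 3×(-1) from CN⁻ and 3×(+0) from CO sum to -3; with overall charge -1, Fe is +2.
Fe is in group 8, so Fe²⁺ is d⁶ (8 − 2 = 6).
Configuration: t₂g⁶ eg⁰.
The orbital stabilization is -2.4Δ_oct = -2.4 × 35480 = -85152 cm⁻¹.
Pairing penalty: 3 pairs vs 1 in the high-spin reference → 2 extra × P = 38800 cm⁻¹.
Overall CFSE = -85152 + 38800 = -46352 cm⁻¹.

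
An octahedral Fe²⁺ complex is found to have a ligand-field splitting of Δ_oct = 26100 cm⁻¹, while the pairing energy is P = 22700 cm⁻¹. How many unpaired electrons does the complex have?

0

Fe sits in group 8; removing 2 electrons leaves Fe²⁺ with 8 − 2 = 6 d electrons.
With Δ_oct > P the complex is low-spin.
Filling d⁶ accordingly: t2g^6 e_g^0.
Unpaired electrons: 0.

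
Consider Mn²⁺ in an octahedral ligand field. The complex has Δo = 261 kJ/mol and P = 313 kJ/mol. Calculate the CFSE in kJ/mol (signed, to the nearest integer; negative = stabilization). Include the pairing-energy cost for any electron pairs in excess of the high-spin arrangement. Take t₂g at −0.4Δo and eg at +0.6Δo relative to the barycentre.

Group 7 minus oxidation state +2 gives a d⁵ configuration for Mn²⁺.
Here Δo < P (261 < 313), so the high-spin state is favoured.
That gives t₂g³ eg².
Orbital CFSE = 0.0Δo = 0.0 × 261 = 0 kJ/mol.
High-spin has no excess pairs, so no pairing correction applies.

0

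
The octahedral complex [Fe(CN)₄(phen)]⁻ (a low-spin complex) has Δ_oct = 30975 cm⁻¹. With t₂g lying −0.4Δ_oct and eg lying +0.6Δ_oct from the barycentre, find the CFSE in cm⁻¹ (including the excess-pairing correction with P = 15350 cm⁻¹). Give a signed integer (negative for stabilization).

Ligand charges: 4×(-1) from CN⁻ and 1×(+0) from phen sum to -4; with overall charge -1, Fe is +3.
Fe³⁺: group 8, so d-count = 8 − 3 = 5.
Configuration: t₂g⁵ eg⁰.
CFSE(orbital) = 5×(-0.4Δ_oct) + 0×(0.6Δ_oct) = -2.0Δ_oct; with Δ_oct = 30975 cm⁻¹ that is -61950 cm⁻¹.
Pairing penalty: 2 pairs vs 0 in the high-spin reference → 2 extra × P = 30700 cm⁻¹.
Combining: -61950 + 30700 = -31250 cm⁻¹.

-31250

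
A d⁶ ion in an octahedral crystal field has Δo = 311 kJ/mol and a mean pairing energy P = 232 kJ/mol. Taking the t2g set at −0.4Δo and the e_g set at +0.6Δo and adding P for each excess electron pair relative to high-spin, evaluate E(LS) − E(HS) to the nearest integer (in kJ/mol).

High-spin d⁶ fills as t2g^4 e_g^2 with CFSE 4(−0.4) + 2(+0.6) = -0.4Δo = -124 kJ/mol.
Low-spin: t2g^6 e_g^0, orbital CFSE = -2.4Δo = -746 kJ/mol; plus 2 excess pairs × P = +464 kJ/mol; total -282 kJ/mol.
E(LS) − E(HS) = -282 − (-124) = -158 kJ/mol.

-158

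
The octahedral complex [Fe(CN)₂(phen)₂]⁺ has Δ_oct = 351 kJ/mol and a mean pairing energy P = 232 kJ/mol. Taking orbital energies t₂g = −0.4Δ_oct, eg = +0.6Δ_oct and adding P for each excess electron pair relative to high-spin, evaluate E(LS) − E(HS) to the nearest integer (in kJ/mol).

Ligand charges: 2×(-1) from CN⁻ and 2×(+0) from phen sum to -2; with overall charge +1, Fe is +3.
Fe is in group 8, so Fe³⁺ is d⁵ (8 − 3 = 5).
In the high-spin limit (t₂g³ eg²) the orbital term is 0.0Δ_oct = 0 kJ/mol, with no excess pairing.
Low-spin: t₂g⁵ eg⁰, orbital CFSE = -2.0Δ_oct = -702 kJ/mol; plus 2 excess pairs × P = +464 kJ/mol; total -238 kJ/mol.
The difference is -238 − (0) = -238 kJ/mol, so low-spin lies lower.

-238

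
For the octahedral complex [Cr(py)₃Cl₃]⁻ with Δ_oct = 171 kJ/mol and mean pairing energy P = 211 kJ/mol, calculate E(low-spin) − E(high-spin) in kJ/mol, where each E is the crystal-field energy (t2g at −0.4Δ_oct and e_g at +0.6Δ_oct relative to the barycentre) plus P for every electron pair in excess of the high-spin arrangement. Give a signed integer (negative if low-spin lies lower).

40

Ligand charges: 3×(+0) from py and 3×(-1) from Cl⁻ sum to -3; with overall charge -1, Cr is +2.
Group 6 minus oxidation state +2 gives a d⁴ configuration for Cr²⁺.
In the high-spin limit (t2g^3 e_g^1) the orbital term is -0.6Δ_oct = -103 kJ/mol, with no excess pairing.
Low-spin: t2g^4 e_g^0, orbital CFSE = -1.6Δ_oct = -274 kJ/mol; plus 1 excess pair × P = +211 kJ/mol; total -63 kJ/mol.
E(LS) − E(HS) = -63 − (-103) = 40 kJ/mol.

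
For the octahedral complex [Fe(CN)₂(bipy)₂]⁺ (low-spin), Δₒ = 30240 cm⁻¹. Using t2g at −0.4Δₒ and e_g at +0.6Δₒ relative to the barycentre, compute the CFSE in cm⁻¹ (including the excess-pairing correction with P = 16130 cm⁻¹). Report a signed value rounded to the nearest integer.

-28220

Ligand charges: 2×(-1) from CN⁻ and 2×(+0) from bipy sum to -2; with overall charge +1, Fe is +3.
Fe sits in group 8; removing 3 electrons leaves Fe³⁺ with 8 − 3 = 5 d electrons.
The d⁵ electrons fill as t2g^5 e_g^0.
Orbital CFSE = 5(-0.4) + 0(0.6) = -2.0Δₒ = -2.0 × 30240 = -60480 cm⁻¹.
High-spin d⁵ would be t2g^3 e_g^2 with 0 pairs; low-spin has 2, so 2 excess pairs cost +2P = +32260 cm⁻¹.
Net CFSE = -60480 + 32260 = -28220 cm⁻¹.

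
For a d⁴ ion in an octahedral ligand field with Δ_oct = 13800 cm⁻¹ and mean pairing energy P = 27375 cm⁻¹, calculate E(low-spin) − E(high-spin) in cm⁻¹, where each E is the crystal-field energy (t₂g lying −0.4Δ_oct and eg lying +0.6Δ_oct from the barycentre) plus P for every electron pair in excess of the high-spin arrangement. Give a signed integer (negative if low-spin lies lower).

13575

High-spin d⁴ fills as t₂g³ eg¹ with CFSE 3(−0.4) + 1(+0.6) = -0.6Δ_oct = -8280 cm⁻¹.
For low-spin the configuration is t₂g⁴ eg⁰: orbital energy -1.6 × 13800 = -22080 cm⁻¹, and 1 additional pair relative to high-spin adds 27375 cm⁻¹, giving 5295 cm⁻¹.
E(LS) − E(HS) = 5295 − (-8280) = 13575 cm⁻¹.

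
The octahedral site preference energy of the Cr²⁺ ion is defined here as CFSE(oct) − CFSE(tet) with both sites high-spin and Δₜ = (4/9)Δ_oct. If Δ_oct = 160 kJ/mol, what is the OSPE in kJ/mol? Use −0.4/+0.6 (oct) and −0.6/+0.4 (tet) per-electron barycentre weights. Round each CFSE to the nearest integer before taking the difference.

-68

Cr is in group 6, so Cr²⁺ is d⁴ (6 − 2 = 4).
Octahedral high-spin t2g^3 e_g^1: CFSE = -0.6 × 160 = -96 kJ/mol.
In a tetrahedral site the filling is e^2 t2^2: CFSE(tet) = -0.4Δₜ = -0.4 × (4/9)(160) = -28 kJ/mol.
OSPE = CFSE(oct) − CFSE(tet) = -96 − (-28) = -68 kJ/mol.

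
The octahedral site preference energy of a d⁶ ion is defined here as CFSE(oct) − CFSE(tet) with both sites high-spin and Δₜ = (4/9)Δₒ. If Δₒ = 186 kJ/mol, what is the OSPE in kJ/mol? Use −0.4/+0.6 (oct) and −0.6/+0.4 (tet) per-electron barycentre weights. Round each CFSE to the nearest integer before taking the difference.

Octahedral (high-spin): t2g^4 e_g^2, CFSE = 4(−0.4) + 2(+0.6) = -0.4Δₒ = -0.4 × 186 = -74 kJ/mol.
Tetrahedral: e^3 t2^3, CFSE = 3(−0.6) + 3(+0.4) = -0.6Δₜ = -0.6 × (4/9) × 186 = -50 kJ/mol.
OSPE = -74 − (-50) = -24 kJ/mol.

-24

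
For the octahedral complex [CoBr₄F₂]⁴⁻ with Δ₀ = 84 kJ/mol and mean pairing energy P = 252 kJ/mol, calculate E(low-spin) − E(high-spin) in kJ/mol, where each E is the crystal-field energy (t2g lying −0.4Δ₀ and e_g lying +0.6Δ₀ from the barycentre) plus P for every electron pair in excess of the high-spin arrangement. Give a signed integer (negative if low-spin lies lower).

Ligand charges: 4×(-1) from Br⁻ and 2×(-1) from F⁻ sum to -6; with overall charge -4, Co is +2.
Co²⁺: group 9, so d-count = 9 − 2 = 7.
In the high-spin limit (t2g^5 e_g^2) the orbital term is -0.8Δ₀ = -67 kJ/mol, with no excess pairing.
For low-spin the configuration is t2g^6 e_g^1: orbital energy -1.8 × 84 = -151 kJ/mol, and 1 additional pair relative to high-spin adds 252 kJ/mol, giving 101 kJ/mol.
E(LS) − E(HS) = 101 − (-67) = 168 kJ/mol.

168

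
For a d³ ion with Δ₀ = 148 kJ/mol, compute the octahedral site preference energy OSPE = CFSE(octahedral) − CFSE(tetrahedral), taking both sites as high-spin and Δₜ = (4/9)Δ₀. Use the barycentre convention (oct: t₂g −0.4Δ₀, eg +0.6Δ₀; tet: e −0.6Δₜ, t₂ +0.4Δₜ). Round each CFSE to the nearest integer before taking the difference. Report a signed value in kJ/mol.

In an octahedral site d³ (HS) is t₂g³ eg⁰, giving CFSE(oct) = -1.2Δ₀ = -178 kJ/mol.
Tetrahedral: e² t₂¹, CFSE = 2(−0.6) + 1(+0.4) = -0.8Δₜ = -0.8 × (4/9) × 148 = -53 kJ/mol.
OSPE = CFSE(oct) − CFSE(tet) = -178 − (-53) = -125 kJ/mol.

-125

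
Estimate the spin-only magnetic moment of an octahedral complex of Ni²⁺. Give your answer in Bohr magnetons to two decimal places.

Ni sits in group 10; removing 2 electrons leaves Ni²⁺ with 10 − 2 = 8 d electrons.
Configuration: t₂g⁶ eg² → 2 unpaired electrons.
μ(spin-only) = √[2(2+2)] = √8 ≈ 2.83 Bohr magnetons.

2.83 Bohr magnetons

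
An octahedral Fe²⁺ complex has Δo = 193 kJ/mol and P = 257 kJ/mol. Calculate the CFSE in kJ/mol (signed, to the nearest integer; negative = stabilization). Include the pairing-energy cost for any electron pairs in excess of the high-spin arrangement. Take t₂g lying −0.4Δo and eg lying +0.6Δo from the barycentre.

Fe sits in group 8; removing 2 electrons leaves Fe²⁺ with 8 − 2 = 6 d electrons.
Here Δo < P (193 < 257), so the high-spin state is favoured.
That gives t₂g⁴ eg².
Orbital CFSE = -0.4Δo = -0.4 × 193 = -77 kJ/mol.
High-spin has no excess pairs, so no pairing correction applies.

-77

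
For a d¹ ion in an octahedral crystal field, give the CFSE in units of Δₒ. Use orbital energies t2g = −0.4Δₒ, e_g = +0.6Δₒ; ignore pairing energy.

-0.4 Δₒ

Configuration: t2g^1 e_g^0.
CFSE = 1(-0.4Δₒ) + 0(0.6Δₒ) = -0.4Δₒ + 0.0Δₒ = -0.4Δₒ.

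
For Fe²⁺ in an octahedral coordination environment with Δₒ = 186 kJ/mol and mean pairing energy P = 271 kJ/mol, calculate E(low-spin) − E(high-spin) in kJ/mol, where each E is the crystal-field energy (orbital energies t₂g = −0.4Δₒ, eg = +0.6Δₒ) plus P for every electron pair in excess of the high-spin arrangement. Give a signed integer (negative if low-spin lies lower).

Fe sits in group 8; removing 2 electrons leaves Fe²⁺ with 8 − 2 = 6 d electrons.
High-spin: t₂g⁴ eg², CFSE = -0.4Δₒ = -74 kJ/mol.
Low-spin t₂g⁶ eg⁰ gives -2.4Δₒ = -446 kJ/mol, but forming 2 extra pairs costs 2P = 542 kJ/mol, so E(LS) = -446 + 542 = 96 kJ/mol.
Thus E(LS) − E(HS) = 170 kJ/mol.

170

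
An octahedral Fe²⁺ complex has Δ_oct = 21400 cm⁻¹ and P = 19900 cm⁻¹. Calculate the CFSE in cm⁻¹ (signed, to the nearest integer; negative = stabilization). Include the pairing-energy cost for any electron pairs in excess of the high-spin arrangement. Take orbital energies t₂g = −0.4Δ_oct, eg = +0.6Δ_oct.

-11560

Fe sits in group 8; removing 2 electrons leaves Fe²⁺ with 8 − 2 = 6 d electrons.
Here Δ_oct > P (21400 > 19900), so the low-spin state is favoured.
Configuration: t₂g⁶ eg⁰.
Orbital CFSE = -2.4Δ_oct = -2.4 × 21400 = -51360 cm⁻¹.
Excess pairs vs high-spin: 3 − 1 = 2; pairing cost = +39800 cm⁻¹.
Net CFSE = -51360 + 39800 = -11560 cm⁻¹.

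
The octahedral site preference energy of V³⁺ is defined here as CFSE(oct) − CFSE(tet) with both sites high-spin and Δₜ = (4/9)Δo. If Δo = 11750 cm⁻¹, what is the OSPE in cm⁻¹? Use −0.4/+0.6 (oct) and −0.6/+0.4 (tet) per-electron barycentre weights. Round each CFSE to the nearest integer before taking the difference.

-3133

Group 5 minus oxidation state +3 gives a d² configuration for V³⁺.
Octahedral high-spin t₂g² eg⁰: CFSE = -0.8 × 11750 = -9400 cm⁻¹.
In a tetrahedral site the filling is e² t₂⁰: CFSE(tet) = -1.2Δₜ = -1.2 × (4/9)(11750) = -6267 cm⁻¹.
Subtracting, OSPE = -9400 − (-6267) = -3133 cm⁻¹.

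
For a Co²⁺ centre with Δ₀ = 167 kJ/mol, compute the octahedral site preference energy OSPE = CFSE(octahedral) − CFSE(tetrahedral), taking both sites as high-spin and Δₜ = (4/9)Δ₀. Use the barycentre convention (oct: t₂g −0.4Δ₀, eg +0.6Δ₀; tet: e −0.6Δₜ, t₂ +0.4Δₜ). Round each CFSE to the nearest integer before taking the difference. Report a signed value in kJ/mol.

Co is in group 9, so Co²⁺ is d⁷ (9 − 2 = 7).
In an octahedral site d⁷ (HS) is t2g^5 e_g^2, giving CFSE(oct) = -0.8Δ₀ = -134 kJ/mol.
Tetrahedral e^4 t2^3 gives -1.2Δₜ = -1.2 × (4/9) × 167 = -89 kJ/mol.
OSPE = CFSE(oct) − CFSE(tet) = -134 − (-89) = -45 kJ/mol.

-45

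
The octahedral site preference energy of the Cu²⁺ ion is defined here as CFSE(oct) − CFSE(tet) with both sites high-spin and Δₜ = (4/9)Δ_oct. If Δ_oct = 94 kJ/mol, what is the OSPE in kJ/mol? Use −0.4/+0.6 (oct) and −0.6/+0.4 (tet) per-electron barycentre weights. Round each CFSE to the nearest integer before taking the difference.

Cu sits in group 11; removing 2 electrons leaves Cu²⁺ with 11 − 2 = 9 d electrons.
In an octahedral site d⁹ (HS) is t2g^6 e_g^3, giving CFSE(oct) = -0.6Δ_oct = -56 kJ/mol.
Tetrahedral e^4 t2^5 gives -0.4Δₜ = -0.4 × (4/9) × 94 = -17 kJ/mol.
Subtracting, OSPE = -56 − (-17) = -39 kJ/mol.

-39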